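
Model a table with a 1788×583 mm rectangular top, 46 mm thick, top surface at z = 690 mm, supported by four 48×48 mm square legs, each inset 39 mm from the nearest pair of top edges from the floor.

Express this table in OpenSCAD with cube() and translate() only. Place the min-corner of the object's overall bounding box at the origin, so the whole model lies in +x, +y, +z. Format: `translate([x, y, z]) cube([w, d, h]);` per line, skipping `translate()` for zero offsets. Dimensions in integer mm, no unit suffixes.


// leg_h = 690 - 46 = 644
translate([0, 0, 644]) cube([1788, 583, 46]);
translate([39, 39, 0]) cube([48, 48, 644]);
translate([1701, 39, 0]) cube([48, 48, 644]);
translate([39, 496, 0]) cube([48, 48, 644]);
translate([1701, 496, 0]) cube([48, 48, 644]);


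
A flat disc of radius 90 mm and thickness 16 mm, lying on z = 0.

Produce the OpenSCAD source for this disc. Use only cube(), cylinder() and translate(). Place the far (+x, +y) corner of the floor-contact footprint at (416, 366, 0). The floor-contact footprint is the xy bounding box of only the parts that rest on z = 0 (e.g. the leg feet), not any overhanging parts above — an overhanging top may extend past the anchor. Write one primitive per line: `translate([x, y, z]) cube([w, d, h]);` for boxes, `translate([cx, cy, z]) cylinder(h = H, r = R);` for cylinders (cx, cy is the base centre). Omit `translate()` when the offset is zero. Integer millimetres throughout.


translate([326, 276, 0]) cylinder(h = 16, r = 90);


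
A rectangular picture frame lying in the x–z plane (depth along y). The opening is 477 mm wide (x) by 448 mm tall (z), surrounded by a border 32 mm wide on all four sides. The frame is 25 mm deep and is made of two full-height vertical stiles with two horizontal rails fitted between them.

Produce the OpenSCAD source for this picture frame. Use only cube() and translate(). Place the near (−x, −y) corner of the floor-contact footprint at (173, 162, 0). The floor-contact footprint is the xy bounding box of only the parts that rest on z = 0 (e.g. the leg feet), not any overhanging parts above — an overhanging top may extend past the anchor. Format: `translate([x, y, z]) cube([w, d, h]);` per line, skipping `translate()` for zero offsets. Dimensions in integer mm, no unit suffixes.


translate([173, 162, 0]) cube([32, 25, 512]);
translate([682, 162, 0]) cube([32, 25, 512]);
translate([205, 162, 0]) cube([477, 25, 32]);
translate([205, 162, 480]) cube([477, 25, 32]);


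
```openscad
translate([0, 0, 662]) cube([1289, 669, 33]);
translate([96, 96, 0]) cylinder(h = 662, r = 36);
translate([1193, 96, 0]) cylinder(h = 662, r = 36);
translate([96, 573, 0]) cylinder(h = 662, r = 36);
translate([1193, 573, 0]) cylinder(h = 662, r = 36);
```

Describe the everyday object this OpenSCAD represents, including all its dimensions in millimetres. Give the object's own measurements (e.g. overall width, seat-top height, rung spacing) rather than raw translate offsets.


A table: top 1289 mm (x) × 669 mm (y), 33 mm thick, upper face at z = 695 mm, on four round legs of 72 mm diameter, each leg's bounding box inset 60 mm from the nearest pair of top edges from z = 0 to the bottom of the top.


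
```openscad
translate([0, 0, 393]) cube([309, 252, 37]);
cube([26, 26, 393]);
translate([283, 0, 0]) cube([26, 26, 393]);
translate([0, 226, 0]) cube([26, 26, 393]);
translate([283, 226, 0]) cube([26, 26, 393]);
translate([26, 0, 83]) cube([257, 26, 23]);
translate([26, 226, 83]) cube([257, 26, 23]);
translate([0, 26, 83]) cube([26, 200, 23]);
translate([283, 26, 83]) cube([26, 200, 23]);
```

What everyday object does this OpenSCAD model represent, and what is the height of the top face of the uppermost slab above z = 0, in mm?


A stool. The seat height is 430 mm.

A 309×252×37 slab at z = 393 on four corner posts — a stool. The seat top is 393 + 37 = 430 mm.


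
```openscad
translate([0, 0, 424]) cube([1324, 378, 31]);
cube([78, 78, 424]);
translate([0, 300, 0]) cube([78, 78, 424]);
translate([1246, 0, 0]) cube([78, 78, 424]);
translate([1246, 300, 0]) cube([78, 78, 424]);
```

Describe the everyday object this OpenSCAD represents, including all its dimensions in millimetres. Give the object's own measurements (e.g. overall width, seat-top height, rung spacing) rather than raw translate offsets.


A long wooden bench with a 1324 mm (x) × 378 mm (y) seat, 31 mm thick, its top surface 455 mm above the floor. Four 78 mm square legs at the seat corners, flush with the edges, run from z = 0 to the seat underside.


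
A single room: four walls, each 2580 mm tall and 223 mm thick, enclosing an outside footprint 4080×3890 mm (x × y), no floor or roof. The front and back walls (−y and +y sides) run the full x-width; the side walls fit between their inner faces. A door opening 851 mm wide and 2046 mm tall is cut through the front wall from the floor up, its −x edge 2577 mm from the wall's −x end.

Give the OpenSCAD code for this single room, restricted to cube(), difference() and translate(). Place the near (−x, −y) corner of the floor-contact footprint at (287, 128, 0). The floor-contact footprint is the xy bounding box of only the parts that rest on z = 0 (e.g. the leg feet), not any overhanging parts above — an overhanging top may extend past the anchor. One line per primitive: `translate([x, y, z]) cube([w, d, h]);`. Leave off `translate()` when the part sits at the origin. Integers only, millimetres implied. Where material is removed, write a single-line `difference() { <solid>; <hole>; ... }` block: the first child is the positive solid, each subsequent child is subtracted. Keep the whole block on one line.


difference() { translate([287, 128, 0]) cube([4080, 223, 2580]); translate([2864, 128, 0]) cube([851, 223, 2046]); }
translate([287, 3795, 0]) cube([4080, 223, 2580]);
translate([287, 351, 0]) cube([223, 3444, 2580]);
translate([4144, 351, 0]) cube([223, 3444, 2580]);


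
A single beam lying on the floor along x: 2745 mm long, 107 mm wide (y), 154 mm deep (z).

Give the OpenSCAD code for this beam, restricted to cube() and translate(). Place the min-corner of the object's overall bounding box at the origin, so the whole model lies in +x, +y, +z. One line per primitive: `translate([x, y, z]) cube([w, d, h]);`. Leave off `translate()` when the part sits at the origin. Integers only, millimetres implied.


cube([2745, 107, 154]);


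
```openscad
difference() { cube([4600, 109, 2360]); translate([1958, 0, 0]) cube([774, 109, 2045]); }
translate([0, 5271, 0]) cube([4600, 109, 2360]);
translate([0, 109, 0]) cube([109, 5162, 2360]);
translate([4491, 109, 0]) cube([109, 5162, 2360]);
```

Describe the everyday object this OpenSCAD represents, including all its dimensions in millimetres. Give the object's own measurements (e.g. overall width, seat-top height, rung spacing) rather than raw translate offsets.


A single room: four walls, each 2360 mm tall and 109 mm thick, enclosing an outside footprint 4600×5380 mm (x × y), no floor or roof. The front and back walls (−y and +y sides) run the full x-width; the side walls fit between their inner faces. A door opening 774 mm wide and 2045 mm tall is cut through the front wall from the floor up, its −x edge 1958 mm from the wall's −x end.


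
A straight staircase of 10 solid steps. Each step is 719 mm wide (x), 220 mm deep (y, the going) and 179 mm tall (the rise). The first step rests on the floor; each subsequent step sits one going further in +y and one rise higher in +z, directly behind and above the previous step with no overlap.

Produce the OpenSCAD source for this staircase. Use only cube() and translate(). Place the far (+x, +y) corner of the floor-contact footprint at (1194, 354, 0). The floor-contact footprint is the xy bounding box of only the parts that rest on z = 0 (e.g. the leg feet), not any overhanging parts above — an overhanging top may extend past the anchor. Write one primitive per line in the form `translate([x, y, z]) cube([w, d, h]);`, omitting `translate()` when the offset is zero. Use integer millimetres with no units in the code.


translate([475, 134, 0]) cube([719, 220, 179]);
translate([475, 354, 179]) cube([719, 220, 179]);
translate([475, 574, 358]) cube([719, 220, 179]);
translate([475, 794, 537]) cube([719, 220, 179]);
translate([475, 1014, 716]) cube([719, 220, 179]);
translate([475, 1234, 895]) cube([719, 220, 179]);
translate([475, 1454, 1074]) cube([719, 220, 179]);
translate([475, 1674, 1253]) cube([719, 220, 179]);
translate([475, 1894, 1432]) cube([719, 220, 179]);
translate([475, 2114, 1611]) cube([719, 220, 179]);


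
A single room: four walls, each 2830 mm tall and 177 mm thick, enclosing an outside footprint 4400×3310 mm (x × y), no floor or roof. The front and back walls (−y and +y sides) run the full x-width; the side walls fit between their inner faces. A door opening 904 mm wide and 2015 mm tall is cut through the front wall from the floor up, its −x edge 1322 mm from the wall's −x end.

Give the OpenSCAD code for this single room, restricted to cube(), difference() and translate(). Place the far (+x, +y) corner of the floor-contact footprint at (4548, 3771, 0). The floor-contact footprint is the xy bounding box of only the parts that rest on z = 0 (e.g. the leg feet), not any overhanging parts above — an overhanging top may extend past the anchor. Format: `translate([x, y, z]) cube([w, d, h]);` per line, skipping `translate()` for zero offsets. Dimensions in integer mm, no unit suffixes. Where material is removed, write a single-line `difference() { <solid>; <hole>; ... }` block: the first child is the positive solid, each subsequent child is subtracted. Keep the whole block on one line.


difference() { translate([148, 461, 0]) cube([4400, 177, 2830]); translate([1470, 461, 0]) cube([904, 177, 2015]); }
translate([148, 3594, 0]) cube([4400, 177, 2830]);
translate([148, 638, 0]) cube([177, 2956, 2830]);
translate([4371, 638, 0]) cube([177, 2956, 2830]);


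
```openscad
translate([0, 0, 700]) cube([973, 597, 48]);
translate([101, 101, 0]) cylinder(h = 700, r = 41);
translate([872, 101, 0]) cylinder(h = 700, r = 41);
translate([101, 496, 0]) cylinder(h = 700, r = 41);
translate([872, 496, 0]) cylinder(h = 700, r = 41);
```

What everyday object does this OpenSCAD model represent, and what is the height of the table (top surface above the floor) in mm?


A table. The table height is 748 mm.

A 973×597×48 slab sits at z = 700 on four Ø82 mm round legs — a table. The top surface is at 700 + 48 = 748 mm.


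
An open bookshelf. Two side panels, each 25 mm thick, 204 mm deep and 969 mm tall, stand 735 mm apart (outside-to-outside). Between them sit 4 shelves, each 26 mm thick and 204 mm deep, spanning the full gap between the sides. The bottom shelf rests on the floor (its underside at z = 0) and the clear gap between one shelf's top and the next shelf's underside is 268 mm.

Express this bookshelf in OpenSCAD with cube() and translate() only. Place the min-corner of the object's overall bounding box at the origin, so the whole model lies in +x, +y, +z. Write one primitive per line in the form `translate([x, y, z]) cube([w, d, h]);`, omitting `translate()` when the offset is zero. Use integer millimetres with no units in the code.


cube([25, 204, 969]);
translate([710, 0, 0]) cube([25, 204, 969]);
translate([25, 0, 0]) cube([685, 204, 26]);
translate([25, 0, 294]) cube([685, 204, 26]);
translate([25, 0, 588]) cube([685, 204, 26]);
translate([25, 0, 882]) cube([685, 204, 26]);


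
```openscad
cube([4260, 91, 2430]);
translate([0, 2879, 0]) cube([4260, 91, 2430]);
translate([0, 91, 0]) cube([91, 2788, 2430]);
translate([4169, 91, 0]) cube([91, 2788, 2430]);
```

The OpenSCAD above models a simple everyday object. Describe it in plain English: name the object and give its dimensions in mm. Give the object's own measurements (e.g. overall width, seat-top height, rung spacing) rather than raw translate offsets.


The wall frame of a small rectangular building: four walls, each 2430 mm tall and 91 mm thick, enclosing a footprint 4260 mm (x) by 2970 mm (y) outside-to-outside, with no floor or roof. The front and back walls (the −y and +y sides) span the full width; the two side walls fit between them.


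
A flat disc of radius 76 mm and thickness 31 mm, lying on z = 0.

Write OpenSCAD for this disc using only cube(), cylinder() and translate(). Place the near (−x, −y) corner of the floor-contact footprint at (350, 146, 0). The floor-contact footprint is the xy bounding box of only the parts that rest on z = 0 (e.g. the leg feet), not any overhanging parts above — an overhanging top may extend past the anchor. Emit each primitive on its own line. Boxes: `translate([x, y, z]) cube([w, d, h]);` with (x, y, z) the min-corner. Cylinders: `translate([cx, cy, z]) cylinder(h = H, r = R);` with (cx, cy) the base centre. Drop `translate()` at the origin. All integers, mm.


translate([426, 222, 0]) cylinder(h = 31, r = 76);


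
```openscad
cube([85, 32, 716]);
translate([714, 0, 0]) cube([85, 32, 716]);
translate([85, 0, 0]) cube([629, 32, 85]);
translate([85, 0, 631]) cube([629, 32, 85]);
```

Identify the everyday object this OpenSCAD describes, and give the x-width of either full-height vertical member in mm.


A picture frame. The border width is 85 mm.

Four thin pieces enclosing a rectangular opening — a picture frame. The two full-height stiles are 716 mm tall; the top rail sits at z = 631 and is 85 mm tall, so the border above the opening is 716 − 631 = 85 mm, matching the stile x-width.


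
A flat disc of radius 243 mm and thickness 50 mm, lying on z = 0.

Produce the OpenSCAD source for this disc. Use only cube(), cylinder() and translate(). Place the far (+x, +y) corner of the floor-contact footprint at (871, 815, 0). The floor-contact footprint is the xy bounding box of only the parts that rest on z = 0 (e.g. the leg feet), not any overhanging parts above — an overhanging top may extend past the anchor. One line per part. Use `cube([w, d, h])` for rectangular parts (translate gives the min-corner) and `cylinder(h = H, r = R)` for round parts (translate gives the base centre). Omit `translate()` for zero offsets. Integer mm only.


translate([628, 572, 0]) cylinder(h = 50, r = 243);


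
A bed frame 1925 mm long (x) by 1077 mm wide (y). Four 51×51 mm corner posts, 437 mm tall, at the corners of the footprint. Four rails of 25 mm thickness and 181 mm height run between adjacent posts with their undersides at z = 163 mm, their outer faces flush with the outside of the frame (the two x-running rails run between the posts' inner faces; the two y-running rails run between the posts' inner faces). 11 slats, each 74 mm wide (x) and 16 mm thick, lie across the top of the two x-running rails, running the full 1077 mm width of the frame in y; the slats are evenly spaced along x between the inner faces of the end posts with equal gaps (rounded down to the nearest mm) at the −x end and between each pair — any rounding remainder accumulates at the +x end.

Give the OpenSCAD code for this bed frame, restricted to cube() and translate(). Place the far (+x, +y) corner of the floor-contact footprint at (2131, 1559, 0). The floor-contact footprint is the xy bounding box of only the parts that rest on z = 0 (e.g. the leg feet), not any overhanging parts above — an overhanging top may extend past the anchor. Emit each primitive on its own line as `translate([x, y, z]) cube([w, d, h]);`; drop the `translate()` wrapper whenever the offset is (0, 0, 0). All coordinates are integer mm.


// slat z = rail_z + rail_h = 163 + 181 = 344
// slat gap = ⌊(1823 − 11·74) / 12⌋ = 84
translate([206, 482, 0]) cube([51, 51, 437]);
translate([206, 1508, 0]) cube([51, 51, 437]);
translate([2080, 482, 0]) cube([51, 51, 437]);
translate([2080, 1508, 0]) cube([51, 51, 437]);
translate([257, 482, 163]) cube([1823, 25, 181]);
translate([257, 1534, 163]) cube([1823, 25, 181]);
translate([206, 533, 163]) cube([25, 975, 181]);
translate([2106, 533, 163]) cube([25, 975, 181]);
translate([341, 482, 344]) cube([74, 1077, 16]);
translate([499, 482, 344]) cube([74, 1077, 16]);
translate([657, 482, 344]) cube([74, 1077, 16]);
translate([815, 482, 344]) cube([74, 1077, 16]);
translate([973, 482, 344]) cube([74, 1077, 16]);
translate([1131, 482, 344]) cube([74, 1077, 16]);
translate([1289, 482, 344]) cube([74, 1077, 16]);
translate([1447, 482, 344]) cube([74, 1077, 16]);
translate([1605, 482, 344]) cube([74, 1077, 16]);
translate([1763, 482, 344]) cube([74, 1077, 16]);
translate([1921, 482, 344]) cube([74, 1077, 16]);


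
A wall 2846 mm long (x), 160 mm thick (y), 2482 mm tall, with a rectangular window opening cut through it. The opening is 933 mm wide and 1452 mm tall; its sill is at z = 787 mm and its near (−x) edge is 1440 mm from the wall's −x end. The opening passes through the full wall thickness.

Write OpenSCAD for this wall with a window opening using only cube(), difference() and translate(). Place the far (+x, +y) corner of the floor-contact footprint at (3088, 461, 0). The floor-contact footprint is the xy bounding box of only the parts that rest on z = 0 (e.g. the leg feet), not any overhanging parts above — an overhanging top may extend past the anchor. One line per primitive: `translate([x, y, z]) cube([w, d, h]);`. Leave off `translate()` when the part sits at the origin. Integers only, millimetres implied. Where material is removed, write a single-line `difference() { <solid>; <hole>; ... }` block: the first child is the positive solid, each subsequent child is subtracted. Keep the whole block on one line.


difference() { translate([242, 301, 0]) cube([2846, 160, 2482]); translate([1682, 301, 787]) cube([933, 160, 1452]); }


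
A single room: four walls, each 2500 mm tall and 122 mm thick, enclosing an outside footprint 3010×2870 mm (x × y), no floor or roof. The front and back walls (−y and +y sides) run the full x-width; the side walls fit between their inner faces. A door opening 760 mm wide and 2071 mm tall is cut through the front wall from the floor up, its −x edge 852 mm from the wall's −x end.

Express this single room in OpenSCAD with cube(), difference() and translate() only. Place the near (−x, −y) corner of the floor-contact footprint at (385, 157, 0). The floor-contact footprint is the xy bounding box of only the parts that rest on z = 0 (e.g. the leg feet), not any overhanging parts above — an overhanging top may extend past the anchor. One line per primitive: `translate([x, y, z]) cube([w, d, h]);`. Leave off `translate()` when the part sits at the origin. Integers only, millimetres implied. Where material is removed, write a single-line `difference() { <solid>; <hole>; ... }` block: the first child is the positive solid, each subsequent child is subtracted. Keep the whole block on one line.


difference() { translate([385, 157, 0]) cube([3010, 122, 2500]); translate([1237, 157, 0]) cube([760, 122, 2071]); }
translate([385, 2905, 0]) cube([3010, 122, 2500]);
translate([385, 279, 0]) cube([122, 2626, 2500]);
translate([3273, 279, 0]) cube([122, 2626, 2500]);


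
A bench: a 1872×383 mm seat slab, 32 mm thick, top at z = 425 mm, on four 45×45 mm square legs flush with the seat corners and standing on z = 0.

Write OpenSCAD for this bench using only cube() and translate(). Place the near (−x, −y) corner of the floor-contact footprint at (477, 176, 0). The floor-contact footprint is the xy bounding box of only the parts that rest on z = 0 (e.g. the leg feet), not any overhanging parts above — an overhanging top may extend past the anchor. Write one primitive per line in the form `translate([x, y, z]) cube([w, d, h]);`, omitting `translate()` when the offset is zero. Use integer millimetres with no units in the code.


translate([477, 176, 393]) cube([1872, 383, 32]);
translate([477, 176, 0]) cube([45, 45, 393]);
translate([477, 514, 0]) cube([45, 45, 393]);
translate([2304, 176, 0]) cube([45, 45, 393]);
translate([2304, 514, 0]) cube([45, 45, 393]);


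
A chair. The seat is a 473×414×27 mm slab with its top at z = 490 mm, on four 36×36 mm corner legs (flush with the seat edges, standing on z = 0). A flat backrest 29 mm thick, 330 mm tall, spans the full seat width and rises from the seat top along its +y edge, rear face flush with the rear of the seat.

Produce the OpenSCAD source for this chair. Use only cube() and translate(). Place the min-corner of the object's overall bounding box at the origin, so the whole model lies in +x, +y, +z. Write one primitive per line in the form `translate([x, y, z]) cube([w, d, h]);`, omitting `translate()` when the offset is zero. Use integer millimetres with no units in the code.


translate([0, 0, 463]) cube([473, 414, 27]);
cube([36, 36, 463]);
translate([437, 0, 0]) cube([36, 36, 463]);
translate([0, 378, 0]) cube([36, 36, 463]);
translate([437, 378, 0]) cube([36, 36, 463]);
translate([0, 385, 490]) cube([473, 29, 330]);


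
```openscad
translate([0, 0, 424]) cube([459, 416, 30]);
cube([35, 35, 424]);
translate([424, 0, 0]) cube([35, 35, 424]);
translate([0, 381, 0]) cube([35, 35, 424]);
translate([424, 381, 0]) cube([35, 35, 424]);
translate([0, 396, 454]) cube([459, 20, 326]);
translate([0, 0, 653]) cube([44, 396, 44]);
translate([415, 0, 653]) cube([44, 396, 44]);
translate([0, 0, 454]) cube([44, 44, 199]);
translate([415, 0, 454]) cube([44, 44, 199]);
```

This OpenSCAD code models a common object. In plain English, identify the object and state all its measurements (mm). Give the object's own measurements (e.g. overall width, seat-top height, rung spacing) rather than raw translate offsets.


A chair. The seat is a 459×416×30 mm slab with its top at z = 454 mm, on four 35×35 mm corner legs (flush with the seat edges, standing on z = 0). A flat backrest 20 mm thick, 326 mm tall, spans the full seat width and rises from the seat top along its +y edge, rear face flush with the rear of the seat. Two armrests of 44×44 mm section run along each side from the seat's front edge to the front of the backrest, top faces 243 mm above the seat top and outer faces flush with the seat's x-edges; a 44×44 mm post under the front of each armrest stands on the seat at the front corner.


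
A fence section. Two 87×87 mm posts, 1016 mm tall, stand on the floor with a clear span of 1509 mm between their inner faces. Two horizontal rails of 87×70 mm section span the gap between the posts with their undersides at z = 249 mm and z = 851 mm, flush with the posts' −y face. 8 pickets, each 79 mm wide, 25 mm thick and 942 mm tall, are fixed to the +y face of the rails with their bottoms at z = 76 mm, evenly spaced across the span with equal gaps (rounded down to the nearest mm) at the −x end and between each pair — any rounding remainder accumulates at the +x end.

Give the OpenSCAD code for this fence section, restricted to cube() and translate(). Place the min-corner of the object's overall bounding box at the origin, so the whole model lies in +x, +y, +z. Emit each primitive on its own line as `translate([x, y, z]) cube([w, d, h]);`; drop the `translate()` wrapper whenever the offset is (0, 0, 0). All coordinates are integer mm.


cube([87, 87, 1016]);
translate([1596, 0, 0]) cube([87, 87, 1016]);
translate([87, 0, 249]) cube([1509, 87, 70]);
translate([87, 0, 851]) cube([1509, 87, 70]);
translate([184, 87, 76]) cube([79, 25, 942]);
translate([360, 87, 76]) cube([79, 25, 942]);
translate([536, 87, 76]) cube([79, 25, 942]);
translate([712, 87, 76]) cube([79, 25, 942]);
translate([888, 87, 76]) cube([79, 25, 942]);
translate([1064, 87, 76]) cube([79, 25, 942]);
translate([1240, 87, 76]) cube([79, 25, 942]);
translate([1416, 87, 76]) cube([79, 25, 942]);


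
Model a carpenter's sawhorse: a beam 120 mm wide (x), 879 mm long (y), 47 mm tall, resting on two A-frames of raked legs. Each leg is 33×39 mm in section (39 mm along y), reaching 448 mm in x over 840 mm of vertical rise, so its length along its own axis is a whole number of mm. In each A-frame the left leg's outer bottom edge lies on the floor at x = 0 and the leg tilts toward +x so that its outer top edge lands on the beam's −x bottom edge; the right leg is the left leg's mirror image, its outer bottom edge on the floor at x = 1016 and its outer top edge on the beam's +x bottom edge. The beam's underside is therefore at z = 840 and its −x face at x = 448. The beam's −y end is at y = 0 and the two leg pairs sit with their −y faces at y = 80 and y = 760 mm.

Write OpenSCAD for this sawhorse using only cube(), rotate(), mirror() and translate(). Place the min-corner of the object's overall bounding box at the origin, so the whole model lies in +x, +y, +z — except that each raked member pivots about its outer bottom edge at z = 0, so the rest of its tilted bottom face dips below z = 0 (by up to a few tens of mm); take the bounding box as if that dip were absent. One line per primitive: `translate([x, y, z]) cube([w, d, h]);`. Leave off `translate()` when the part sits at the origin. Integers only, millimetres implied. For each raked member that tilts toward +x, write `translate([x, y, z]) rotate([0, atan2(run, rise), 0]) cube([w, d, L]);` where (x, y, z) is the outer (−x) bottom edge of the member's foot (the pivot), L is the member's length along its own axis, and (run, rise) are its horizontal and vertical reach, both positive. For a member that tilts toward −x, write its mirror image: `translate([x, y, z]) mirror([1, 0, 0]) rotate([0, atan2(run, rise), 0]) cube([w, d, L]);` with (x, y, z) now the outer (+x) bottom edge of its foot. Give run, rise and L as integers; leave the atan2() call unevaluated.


translate([448, 0, 840]) cube([120, 879, 47]);
translate([0, 80, 0]) rotate([0, atan2(448, 840), 0]) cube([33, 39, 952]);
translate([1016, 80, 0]) mirror([1, 0, 0]) rotate([0, atan2(448, 840), 0]) cube([33, 39, 952]);
translate([0, 760, 0]) rotate([0, atan2(448, 840), 0]) cube([33, 39, 952]);
translate([1016, 760, 0]) mirror([1, 0, 0]) rotate([0, atan2(448, 840), 0]) cube([33, 39, 952]);


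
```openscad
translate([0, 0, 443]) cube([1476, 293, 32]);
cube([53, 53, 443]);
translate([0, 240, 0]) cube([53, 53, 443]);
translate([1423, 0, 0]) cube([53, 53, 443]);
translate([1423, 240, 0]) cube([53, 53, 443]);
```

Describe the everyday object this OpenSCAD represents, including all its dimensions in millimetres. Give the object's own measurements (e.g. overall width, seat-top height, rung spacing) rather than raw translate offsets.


A long wooden bench with a 1476 mm (x) × 293 mm (y) seat, 32 mm thick, its top surface 475 mm above the floor. Four 53 mm square legs at the seat corners, flush with the edges, run from z = 0 to the seat underside.


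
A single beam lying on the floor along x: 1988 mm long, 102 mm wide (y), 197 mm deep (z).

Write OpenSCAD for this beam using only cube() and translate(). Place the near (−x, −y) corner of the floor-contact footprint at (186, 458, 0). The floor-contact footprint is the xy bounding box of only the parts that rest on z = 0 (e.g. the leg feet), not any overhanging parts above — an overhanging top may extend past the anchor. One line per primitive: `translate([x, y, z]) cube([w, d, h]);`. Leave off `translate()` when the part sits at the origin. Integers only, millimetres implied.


translate([186, 458, 0]) cube([1988, 102, 197]);


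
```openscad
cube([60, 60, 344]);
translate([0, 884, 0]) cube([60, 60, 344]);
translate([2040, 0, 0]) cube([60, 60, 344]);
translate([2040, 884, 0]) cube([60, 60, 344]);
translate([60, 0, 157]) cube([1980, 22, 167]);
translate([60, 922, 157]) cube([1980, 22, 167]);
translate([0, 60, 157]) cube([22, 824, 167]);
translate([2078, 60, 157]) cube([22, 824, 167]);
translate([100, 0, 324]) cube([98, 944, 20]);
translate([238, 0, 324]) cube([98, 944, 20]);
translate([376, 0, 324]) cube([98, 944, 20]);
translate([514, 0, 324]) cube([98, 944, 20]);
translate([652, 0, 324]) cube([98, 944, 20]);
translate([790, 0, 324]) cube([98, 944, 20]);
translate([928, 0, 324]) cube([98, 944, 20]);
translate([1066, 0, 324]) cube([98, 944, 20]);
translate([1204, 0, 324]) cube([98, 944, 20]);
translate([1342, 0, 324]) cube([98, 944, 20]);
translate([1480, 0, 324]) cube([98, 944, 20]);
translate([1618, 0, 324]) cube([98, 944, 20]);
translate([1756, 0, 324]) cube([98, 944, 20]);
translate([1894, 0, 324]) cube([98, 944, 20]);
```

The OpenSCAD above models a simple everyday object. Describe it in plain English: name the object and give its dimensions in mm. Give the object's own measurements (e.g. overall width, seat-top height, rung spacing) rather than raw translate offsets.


A bed frame 2100 mm long (x) by 944 mm wide (y). Four 60×60 mm corner posts, 344 mm tall, at the corners of the footprint. Four rails of 22 mm thickness and 167 mm height run between adjacent posts with their undersides at z = 157 mm, their outer faces flush with the outside of the frame (the two x-running rails run between the posts' inner faces; the two y-running rails run between the posts' inner faces). 14 slats, each 98 mm wide (x) and 20 mm thick, lie across the top of the two x-running rails, running the full 944 mm width of the frame in y; along x they sit between the end posts with a 40 mm gap after the −x posts and between neighbouring slats, leaving 48 mm before the +x posts.


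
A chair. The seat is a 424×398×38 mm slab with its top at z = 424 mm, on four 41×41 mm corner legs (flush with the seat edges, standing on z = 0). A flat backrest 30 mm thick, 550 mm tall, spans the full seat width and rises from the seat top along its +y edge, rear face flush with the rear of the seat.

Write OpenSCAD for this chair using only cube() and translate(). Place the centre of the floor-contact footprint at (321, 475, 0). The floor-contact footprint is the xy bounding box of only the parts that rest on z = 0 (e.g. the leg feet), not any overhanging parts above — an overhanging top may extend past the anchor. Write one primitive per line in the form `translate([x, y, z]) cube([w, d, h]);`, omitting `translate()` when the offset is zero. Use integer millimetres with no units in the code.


// leg_h = 424 - 38 = 386
translate([109, 276, 386]) cube([424, 398, 38]);
translate([109, 276, 0]) cube([41, 41, 386]);
translate([492, 276, 0]) cube([41, 41, 386]);
translate([109, 633, 0]) cube([41, 41, 386]);
translate([492, 633, 0]) cube([41, 41, 386]);
translate([109, 644, 424]) cube([424, 30, 550]);


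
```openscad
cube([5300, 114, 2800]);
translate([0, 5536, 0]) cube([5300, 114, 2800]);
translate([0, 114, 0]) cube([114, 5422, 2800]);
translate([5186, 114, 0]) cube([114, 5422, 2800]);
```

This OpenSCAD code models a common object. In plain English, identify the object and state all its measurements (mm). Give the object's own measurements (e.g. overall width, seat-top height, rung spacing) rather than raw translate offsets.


The wall frame of a small rectangular building: four walls, each 2800 mm tall and 114 mm thick, enclosing a footprint 5300 mm (x) by 5650 mm (y) outside-to-outside, with no floor or roof. The front and back walls (the −y and +y sides) span the full width; the two side walls fit between them.


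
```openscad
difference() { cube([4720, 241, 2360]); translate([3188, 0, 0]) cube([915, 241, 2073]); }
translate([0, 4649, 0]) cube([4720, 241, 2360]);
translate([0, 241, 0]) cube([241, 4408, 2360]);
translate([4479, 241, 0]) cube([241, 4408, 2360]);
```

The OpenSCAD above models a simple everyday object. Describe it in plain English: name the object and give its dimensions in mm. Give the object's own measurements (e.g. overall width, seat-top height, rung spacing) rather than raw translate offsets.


A single room: four walls, each 2360 mm tall and 241 mm thick, enclosing an outside footprint 4720×4890 mm (x × y), no floor or roof. The front and back walls (−y and +y sides) run the full x-width; the side walls fit between their inner faces. A door opening 915 mm wide and 2073 mm tall is cut through the front wall from the floor up, its −x edge 3188 mm from the wall's −x end.


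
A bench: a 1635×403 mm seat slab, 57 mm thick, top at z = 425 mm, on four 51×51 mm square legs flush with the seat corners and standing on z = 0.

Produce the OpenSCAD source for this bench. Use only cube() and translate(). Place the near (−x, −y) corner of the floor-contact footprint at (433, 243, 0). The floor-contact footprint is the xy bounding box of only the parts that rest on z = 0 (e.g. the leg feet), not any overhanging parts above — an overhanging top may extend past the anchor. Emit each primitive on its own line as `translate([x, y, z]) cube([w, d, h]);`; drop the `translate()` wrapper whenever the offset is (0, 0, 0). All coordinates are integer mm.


translate([433, 243, 368]) cube([1635, 403, 57]);
translate([433, 243, 0]) cube([51, 51, 368]);
translate([433, 595, 0]) cube([51, 51, 368]);
translate([2017, 243, 0]) cube([51, 51, 368]);
translate([2017, 595, 0]) cube([51, 51, 368]);


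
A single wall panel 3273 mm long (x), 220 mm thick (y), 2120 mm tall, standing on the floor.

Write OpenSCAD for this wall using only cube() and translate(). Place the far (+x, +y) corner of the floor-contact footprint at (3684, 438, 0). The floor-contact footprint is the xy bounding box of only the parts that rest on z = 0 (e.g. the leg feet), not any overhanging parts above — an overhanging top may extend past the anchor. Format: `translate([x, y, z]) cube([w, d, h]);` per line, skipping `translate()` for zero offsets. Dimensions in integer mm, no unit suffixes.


translate([411, 218, 0]) cube([3273, 220, 2120]);


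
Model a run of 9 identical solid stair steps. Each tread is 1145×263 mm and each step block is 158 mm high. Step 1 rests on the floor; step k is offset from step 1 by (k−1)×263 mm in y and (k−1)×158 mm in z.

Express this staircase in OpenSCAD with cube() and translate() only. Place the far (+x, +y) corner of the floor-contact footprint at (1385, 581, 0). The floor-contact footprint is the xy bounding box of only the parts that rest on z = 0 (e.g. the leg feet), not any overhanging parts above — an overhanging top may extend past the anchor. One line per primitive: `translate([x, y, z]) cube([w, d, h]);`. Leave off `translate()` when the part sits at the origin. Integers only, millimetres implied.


translate([240, 318, 0]) cube([1145, 263, 158]);
translate([240, 581, 158]) cube([1145, 263, 158]);
translate([240, 844, 316]) cube([1145, 263, 158]);
translate([240, 1107, 474]) cube([1145, 263, 158]);
translate([240, 1370, 632]) cube([1145, 263, 158]);
translate([240, 1633, 790]) cube([1145, 263, 158]);
translate([240, 1896, 948]) cube([1145, 263, 158]);
translate([240, 2159, 1106]) cube([1145, 263, 158]);
translate([240, 2422, 1264]) cube([1145, 263, 158]);


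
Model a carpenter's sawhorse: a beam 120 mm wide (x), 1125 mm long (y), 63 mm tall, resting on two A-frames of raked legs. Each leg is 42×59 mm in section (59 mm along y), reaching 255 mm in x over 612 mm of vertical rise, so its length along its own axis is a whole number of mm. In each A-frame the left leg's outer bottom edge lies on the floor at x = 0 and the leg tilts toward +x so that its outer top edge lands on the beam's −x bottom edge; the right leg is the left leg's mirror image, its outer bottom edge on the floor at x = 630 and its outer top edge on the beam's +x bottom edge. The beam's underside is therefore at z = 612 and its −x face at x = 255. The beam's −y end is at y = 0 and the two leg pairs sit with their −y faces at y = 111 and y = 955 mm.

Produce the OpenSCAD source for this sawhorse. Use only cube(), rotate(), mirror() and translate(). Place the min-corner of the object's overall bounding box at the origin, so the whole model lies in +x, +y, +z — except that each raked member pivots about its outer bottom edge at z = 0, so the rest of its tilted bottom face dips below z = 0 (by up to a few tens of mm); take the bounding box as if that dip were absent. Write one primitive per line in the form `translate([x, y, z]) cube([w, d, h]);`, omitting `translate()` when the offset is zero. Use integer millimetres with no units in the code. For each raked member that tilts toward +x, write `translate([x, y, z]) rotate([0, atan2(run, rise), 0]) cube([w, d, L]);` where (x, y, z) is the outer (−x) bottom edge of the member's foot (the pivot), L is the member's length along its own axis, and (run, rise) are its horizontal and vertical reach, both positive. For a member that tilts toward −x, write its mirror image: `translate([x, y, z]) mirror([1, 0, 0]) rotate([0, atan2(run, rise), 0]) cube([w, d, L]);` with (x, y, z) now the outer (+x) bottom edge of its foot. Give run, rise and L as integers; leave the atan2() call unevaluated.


translate([255, 0, 612]) cube([120, 1125, 63]);
translate([0, 111, 0]) rotate([0, atan2(255, 612), 0]) cube([42, 59, 663]);
translate([630, 111, 0]) mirror([1, 0, 0]) rotate([0, atan2(255, 612), 0]) cube([42, 59, 663]);
translate([0, 955, 0]) rotate([0, atan2(255, 612), 0]) cube([42, 59, 663]);
translate([630, 955, 0]) mirror([1, 0, 0]) rotate([0, atan2(255, 612), 0]) cube([42, 59, 663]);


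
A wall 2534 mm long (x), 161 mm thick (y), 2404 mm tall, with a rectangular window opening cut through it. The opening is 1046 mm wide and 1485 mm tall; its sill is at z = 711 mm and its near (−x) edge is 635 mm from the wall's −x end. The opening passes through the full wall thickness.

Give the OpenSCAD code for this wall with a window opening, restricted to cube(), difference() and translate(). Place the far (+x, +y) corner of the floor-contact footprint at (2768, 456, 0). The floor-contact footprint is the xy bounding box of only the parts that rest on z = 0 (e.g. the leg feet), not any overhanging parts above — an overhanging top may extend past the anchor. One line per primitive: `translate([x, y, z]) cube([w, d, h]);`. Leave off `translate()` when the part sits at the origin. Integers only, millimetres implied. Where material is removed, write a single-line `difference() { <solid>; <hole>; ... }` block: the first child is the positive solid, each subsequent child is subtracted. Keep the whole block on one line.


difference() { translate([234, 295, 0]) cube([2534, 161, 2404]); translate([869, 295, 711]) cube([1046, 161, 1485]); }


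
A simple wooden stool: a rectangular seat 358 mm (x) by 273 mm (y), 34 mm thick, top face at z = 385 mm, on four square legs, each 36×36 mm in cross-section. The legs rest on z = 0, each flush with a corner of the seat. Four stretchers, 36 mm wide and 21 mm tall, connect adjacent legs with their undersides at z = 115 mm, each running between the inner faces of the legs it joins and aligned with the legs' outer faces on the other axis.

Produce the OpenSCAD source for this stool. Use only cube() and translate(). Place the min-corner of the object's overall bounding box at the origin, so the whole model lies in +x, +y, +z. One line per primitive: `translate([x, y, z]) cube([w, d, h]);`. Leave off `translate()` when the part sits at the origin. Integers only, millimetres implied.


// leg_h = 385 - 34 = 351
// stretcher span = 358 - 2*36 = 286
translate([0, 0, 351]) cube([358, 273, 34]);
cube([36, 36, 351]);
translate([322, 0, 0]) cube([36, 36, 351]);
translate([0, 237, 0]) cube([36, 36, 351]);
translate([322, 237, 0]) cube([36, 36, 351]);
translate([36, 0, 115]) cube([286, 36, 21]);
translate([36, 237, 115]) cube([286, 36, 21]);
translate([0, 36, 115]) cube([36, 201, 21]);
translate([322, 36, 115]) cube([36, 201, 21]);


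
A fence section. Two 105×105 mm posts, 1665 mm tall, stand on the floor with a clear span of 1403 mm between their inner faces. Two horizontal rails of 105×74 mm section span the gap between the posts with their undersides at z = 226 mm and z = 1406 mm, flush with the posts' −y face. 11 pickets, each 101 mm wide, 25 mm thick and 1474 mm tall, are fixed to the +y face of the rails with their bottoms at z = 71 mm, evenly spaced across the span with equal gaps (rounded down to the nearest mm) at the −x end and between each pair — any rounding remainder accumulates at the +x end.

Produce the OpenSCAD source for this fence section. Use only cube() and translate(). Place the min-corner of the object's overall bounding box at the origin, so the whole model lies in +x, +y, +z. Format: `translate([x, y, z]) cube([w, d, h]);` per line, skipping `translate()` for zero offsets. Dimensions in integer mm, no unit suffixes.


cube([105, 105, 1665]);
translate([1508, 0, 0]) cube([105, 105, 1665]);
translate([105, 0, 226]) cube([1403, 105, 74]);
translate([105, 0, 1406]) cube([1403, 105, 74]);
translate([129, 105, 71]) cube([101, 25, 1474]);
translate([254, 105, 71]) cube([101, 25, 1474]);
translate([379, 105, 71]) cube([101, 25, 1474]);
translate([504, 105, 71]) cube([101, 25, 1474]);
translate([629, 105, 71]) cube([101, 25, 1474]);
translate([754, 105, 71]) cube([101, 25, 1474]);
translate([879, 105, 71]) cube([101, 25, 1474]);
translate([1004, 105, 71]) cube([101, 25, 1474]);
translate([1129, 105, 71]) cube([101, 25, 1474]);
translate([1254, 105, 71]) cube([101, 25, 1474]);
translate([1379, 105, 71]) cube([101, 25, 1474]);
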